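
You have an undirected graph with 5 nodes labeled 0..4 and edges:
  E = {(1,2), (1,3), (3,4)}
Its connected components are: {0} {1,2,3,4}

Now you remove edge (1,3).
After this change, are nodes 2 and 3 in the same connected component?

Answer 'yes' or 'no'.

Answer: no

Derivation:
Initial components: {0} {1,2,3,4}
Removing edge (1,3): it was a bridge — component count 2 -> 3.
New components: {0} {1,2} {3,4}
Are 2 and 3 in the same component? no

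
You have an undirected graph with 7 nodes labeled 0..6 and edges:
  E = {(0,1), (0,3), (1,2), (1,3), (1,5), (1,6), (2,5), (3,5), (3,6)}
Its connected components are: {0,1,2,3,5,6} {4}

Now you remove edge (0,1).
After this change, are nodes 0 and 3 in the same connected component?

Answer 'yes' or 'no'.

Initial components: {0,1,2,3,5,6} {4}
Removing edge (0,1): not a bridge — component count unchanged at 2.
New components: {0,1,2,3,5,6} {4}
Are 0 and 3 in the same component? yes

Answer: yes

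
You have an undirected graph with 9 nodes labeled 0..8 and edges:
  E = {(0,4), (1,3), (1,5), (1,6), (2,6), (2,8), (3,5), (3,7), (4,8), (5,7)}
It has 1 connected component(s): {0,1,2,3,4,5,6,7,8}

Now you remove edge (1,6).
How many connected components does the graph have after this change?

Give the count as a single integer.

Initial component count: 1
Remove (1,6): it was a bridge. Count increases: 1 -> 2.
  After removal, components: {0,2,4,6,8} {1,3,5,7}
New component count: 2

Answer: 2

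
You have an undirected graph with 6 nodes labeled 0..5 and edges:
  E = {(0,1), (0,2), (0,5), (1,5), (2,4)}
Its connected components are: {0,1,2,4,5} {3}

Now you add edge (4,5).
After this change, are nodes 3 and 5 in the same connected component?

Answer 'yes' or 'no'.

Initial components: {0,1,2,4,5} {3}
Adding edge (4,5): both already in same component {0,1,2,4,5}. No change.
New components: {0,1,2,4,5} {3}
Are 3 and 5 in the same component? no

Answer: no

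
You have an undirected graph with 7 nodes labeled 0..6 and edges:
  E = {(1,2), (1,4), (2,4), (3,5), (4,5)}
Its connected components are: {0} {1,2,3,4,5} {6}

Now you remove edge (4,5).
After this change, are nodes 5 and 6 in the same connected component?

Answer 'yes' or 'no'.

Answer: no

Derivation:
Initial components: {0} {1,2,3,4,5} {6}
Removing edge (4,5): it was a bridge — component count 3 -> 4.
New components: {0} {1,2,4} {3,5} {6}
Are 5 and 6 in the same component? no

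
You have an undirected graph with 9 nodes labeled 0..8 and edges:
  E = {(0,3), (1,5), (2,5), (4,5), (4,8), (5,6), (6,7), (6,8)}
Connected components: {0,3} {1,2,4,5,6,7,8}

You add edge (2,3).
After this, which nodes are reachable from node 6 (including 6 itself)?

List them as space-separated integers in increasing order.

Answer: 0 1 2 3 4 5 6 7 8

Derivation:
Before: nodes reachable from 6: {1,2,4,5,6,7,8}
Adding (2,3): merges 6's component with another. Reachability grows.
After: nodes reachable from 6: {0,1,2,3,4,5,6,7,8}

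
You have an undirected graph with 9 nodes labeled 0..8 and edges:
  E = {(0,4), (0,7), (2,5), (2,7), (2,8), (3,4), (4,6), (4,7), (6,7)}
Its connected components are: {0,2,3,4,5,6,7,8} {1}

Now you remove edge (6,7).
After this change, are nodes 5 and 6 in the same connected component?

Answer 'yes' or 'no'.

Initial components: {0,2,3,4,5,6,7,8} {1}
Removing edge (6,7): not a bridge — component count unchanged at 2.
New components: {0,2,3,4,5,6,7,8} {1}
Are 5 and 6 in the same component? yes

Answer: yes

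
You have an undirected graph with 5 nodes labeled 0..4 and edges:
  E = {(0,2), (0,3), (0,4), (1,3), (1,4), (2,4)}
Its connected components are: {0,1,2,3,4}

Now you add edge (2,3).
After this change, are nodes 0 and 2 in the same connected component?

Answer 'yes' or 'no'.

Initial components: {0,1,2,3,4}
Adding edge (2,3): both already in same component {0,1,2,3,4}. No change.
New components: {0,1,2,3,4}
Are 0 and 2 in the same component? yes

Answer: yes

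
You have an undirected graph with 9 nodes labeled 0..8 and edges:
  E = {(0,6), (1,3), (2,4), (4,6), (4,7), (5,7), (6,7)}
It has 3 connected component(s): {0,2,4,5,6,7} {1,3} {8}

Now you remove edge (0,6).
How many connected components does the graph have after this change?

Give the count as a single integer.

Answer: 4

Derivation:
Initial component count: 3
Remove (0,6): it was a bridge. Count increases: 3 -> 4.
  After removal, components: {0} {1,3} {2,4,5,6,7} {8}
New component count: 4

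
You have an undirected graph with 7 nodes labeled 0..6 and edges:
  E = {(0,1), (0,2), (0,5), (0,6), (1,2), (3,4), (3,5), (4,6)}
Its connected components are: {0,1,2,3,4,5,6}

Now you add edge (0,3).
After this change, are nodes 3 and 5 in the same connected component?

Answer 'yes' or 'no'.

Initial components: {0,1,2,3,4,5,6}
Adding edge (0,3): both already in same component {0,1,2,3,4,5,6}. No change.
New components: {0,1,2,3,4,5,6}
Are 3 and 5 in the same component? yes

Answer: yes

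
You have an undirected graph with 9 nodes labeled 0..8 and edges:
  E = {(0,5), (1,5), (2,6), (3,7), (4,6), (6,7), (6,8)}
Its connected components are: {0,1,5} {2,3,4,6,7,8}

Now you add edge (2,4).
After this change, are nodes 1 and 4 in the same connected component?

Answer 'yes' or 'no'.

Initial components: {0,1,5} {2,3,4,6,7,8}
Adding edge (2,4): both already in same component {2,3,4,6,7,8}. No change.
New components: {0,1,5} {2,3,4,6,7,8}
Are 1 and 4 in the same component? no

Answer: no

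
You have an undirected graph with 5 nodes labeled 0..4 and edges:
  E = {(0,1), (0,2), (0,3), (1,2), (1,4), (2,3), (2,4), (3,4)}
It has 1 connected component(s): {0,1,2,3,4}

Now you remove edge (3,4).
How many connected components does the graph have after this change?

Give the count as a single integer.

Initial component count: 1
Remove (3,4): not a bridge. Count unchanged: 1.
  After removal, components: {0,1,2,3,4}
New component count: 1

Answer: 1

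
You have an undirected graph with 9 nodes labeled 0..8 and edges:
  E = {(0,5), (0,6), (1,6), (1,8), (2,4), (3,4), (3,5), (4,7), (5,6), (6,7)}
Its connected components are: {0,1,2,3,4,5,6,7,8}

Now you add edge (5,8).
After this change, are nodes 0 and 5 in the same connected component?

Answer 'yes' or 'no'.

Initial components: {0,1,2,3,4,5,6,7,8}
Adding edge (5,8): both already in same component {0,1,2,3,4,5,6,7,8}. No change.
New components: {0,1,2,3,4,5,6,7,8}
Are 0 and 5 in the same component? yes

Answer: yes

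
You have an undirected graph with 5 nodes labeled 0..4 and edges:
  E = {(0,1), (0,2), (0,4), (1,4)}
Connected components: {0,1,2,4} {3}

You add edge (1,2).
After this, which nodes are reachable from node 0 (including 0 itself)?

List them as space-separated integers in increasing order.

Answer: 0 1 2 4

Derivation:
Before: nodes reachable from 0: {0,1,2,4}
Adding (1,2): both endpoints already in same component. Reachability from 0 unchanged.
After: nodes reachable from 0: {0,1,2,4}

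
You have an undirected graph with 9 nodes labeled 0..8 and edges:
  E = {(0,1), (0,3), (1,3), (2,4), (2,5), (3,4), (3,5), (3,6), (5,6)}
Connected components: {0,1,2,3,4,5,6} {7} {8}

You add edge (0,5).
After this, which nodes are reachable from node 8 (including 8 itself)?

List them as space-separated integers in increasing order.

Before: nodes reachable from 8: {8}
Adding (0,5): both endpoints already in same component. Reachability from 8 unchanged.
After: nodes reachable from 8: {8}

Answer: 8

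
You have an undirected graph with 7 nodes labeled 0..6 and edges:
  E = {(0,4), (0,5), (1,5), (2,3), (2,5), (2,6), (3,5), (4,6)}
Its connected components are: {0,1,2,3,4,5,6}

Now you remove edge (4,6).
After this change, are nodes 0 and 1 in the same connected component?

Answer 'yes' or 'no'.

Answer: yes

Derivation:
Initial components: {0,1,2,3,4,5,6}
Removing edge (4,6): not a bridge — component count unchanged at 1.
New components: {0,1,2,3,4,5,6}
Are 0 and 1 in the same component? yes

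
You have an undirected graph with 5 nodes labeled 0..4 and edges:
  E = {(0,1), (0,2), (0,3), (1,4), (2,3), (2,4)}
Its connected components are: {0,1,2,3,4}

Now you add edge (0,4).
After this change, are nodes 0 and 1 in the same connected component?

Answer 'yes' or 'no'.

Answer: yes

Derivation:
Initial components: {0,1,2,3,4}
Adding edge (0,4): both already in same component {0,1,2,3,4}. No change.
New components: {0,1,2,3,4}
Are 0 and 1 in the same component? yes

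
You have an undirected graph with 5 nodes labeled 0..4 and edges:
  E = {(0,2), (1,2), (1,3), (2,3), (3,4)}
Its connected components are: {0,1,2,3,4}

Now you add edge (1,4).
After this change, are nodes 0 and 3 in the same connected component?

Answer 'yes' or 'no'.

Initial components: {0,1,2,3,4}
Adding edge (1,4): both already in same component {0,1,2,3,4}. No change.
New components: {0,1,2,3,4}
Are 0 and 3 in the same component? yes

Answer: yes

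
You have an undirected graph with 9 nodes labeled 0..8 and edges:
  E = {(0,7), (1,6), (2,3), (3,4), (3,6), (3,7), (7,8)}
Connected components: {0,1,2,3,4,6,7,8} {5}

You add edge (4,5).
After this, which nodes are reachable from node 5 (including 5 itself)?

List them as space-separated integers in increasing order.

Before: nodes reachable from 5: {5}
Adding (4,5): merges 5's component with another. Reachability grows.
After: nodes reachable from 5: {0,1,2,3,4,5,6,7,8}

Answer: 0 1 2 3 4 5 6 7 8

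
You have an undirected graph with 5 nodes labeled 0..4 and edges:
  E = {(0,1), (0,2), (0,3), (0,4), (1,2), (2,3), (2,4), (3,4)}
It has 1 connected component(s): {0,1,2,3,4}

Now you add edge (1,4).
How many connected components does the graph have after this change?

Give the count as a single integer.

Answer: 1

Derivation:
Initial component count: 1
Add (1,4): endpoints already in same component. Count unchanged: 1.
New component count: 1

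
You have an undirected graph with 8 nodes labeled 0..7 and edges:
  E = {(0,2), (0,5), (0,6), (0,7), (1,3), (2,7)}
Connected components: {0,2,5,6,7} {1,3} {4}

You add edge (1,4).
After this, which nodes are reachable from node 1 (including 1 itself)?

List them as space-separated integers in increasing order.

Answer: 1 3 4

Derivation:
Before: nodes reachable from 1: {1,3}
Adding (1,4): merges 1's component with another. Reachability grows.
After: nodes reachable from 1: {1,3,4}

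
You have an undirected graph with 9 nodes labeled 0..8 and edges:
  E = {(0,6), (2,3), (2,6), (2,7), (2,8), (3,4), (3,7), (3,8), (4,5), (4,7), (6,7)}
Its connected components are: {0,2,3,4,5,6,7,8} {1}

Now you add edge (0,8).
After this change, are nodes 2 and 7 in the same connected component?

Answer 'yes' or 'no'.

Initial components: {0,2,3,4,5,6,7,8} {1}
Adding edge (0,8): both already in same component {0,2,3,4,5,6,7,8}. No change.
New components: {0,2,3,4,5,6,7,8} {1}
Are 2 and 7 in the same component? yes

Answer: yes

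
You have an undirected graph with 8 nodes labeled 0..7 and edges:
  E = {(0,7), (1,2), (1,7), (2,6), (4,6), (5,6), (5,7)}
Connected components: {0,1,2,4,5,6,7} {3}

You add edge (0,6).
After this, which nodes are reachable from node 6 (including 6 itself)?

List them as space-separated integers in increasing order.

Answer: 0 1 2 4 5 6 7

Derivation:
Before: nodes reachable from 6: {0,1,2,4,5,6,7}
Adding (0,6): both endpoints already in same component. Reachability from 6 unchanged.
After: nodes reachable from 6: {0,1,2,4,5,6,7}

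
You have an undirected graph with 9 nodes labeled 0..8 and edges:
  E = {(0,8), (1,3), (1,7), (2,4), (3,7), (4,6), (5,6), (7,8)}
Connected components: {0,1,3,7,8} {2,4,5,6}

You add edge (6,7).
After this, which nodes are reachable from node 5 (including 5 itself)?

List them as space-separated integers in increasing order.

Answer: 0 1 2 3 4 5 6 7 8

Derivation:
Before: nodes reachable from 5: {2,4,5,6}
Adding (6,7): merges 5's component with another. Reachability grows.
After: nodes reachable from 5: {0,1,2,3,4,5,6,7,8}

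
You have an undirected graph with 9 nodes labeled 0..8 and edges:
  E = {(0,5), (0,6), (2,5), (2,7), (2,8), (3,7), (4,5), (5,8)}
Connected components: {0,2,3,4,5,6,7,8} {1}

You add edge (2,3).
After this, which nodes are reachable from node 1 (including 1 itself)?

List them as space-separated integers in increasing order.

Answer: 1

Derivation:
Before: nodes reachable from 1: {1}
Adding (2,3): both endpoints already in same component. Reachability from 1 unchanged.
After: nodes reachable from 1: {1}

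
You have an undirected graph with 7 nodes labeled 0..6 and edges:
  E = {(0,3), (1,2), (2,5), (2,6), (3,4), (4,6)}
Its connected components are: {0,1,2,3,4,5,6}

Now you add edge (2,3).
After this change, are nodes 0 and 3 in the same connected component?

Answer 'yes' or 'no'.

Answer: yes

Derivation:
Initial components: {0,1,2,3,4,5,6}
Adding edge (2,3): both already in same component {0,1,2,3,4,5,6}. No change.
New components: {0,1,2,3,4,5,6}
Are 0 and 3 in the same component? yes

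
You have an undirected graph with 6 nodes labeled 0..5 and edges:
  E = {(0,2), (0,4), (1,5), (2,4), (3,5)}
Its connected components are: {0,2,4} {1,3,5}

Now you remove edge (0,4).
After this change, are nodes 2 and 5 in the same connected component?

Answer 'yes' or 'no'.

Initial components: {0,2,4} {1,3,5}
Removing edge (0,4): not a bridge — component count unchanged at 2.
New components: {0,2,4} {1,3,5}
Are 2 and 5 in the same component? no

Answer: no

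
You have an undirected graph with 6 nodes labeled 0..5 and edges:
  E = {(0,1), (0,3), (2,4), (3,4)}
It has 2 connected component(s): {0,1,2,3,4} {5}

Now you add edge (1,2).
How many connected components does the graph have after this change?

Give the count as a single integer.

Initial component count: 2
Add (1,2): endpoints already in same component. Count unchanged: 2.
New component count: 2

Answer: 2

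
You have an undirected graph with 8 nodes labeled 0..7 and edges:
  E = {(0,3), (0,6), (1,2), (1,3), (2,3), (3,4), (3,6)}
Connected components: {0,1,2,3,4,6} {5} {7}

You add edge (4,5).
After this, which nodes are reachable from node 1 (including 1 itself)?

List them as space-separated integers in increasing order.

Before: nodes reachable from 1: {0,1,2,3,4,6}
Adding (4,5): merges 1's component with another. Reachability grows.
After: nodes reachable from 1: {0,1,2,3,4,5,6}

Answer: 0 1 2 3 4 5 6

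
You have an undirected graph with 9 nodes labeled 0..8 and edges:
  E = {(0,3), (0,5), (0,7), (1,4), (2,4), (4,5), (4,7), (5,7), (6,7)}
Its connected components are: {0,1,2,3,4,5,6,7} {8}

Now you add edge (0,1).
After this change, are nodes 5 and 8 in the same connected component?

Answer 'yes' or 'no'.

Initial components: {0,1,2,3,4,5,6,7} {8}
Adding edge (0,1): both already in same component {0,1,2,3,4,5,6,7}. No change.
New components: {0,1,2,3,4,5,6,7} {8}
Are 5 and 8 in the same component? no

Answer: no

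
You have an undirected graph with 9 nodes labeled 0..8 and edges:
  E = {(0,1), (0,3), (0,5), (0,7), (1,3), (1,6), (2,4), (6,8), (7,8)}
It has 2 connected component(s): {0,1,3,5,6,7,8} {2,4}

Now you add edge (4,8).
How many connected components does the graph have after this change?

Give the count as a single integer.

Initial component count: 2
Add (4,8): merges two components. Count decreases: 2 -> 1.
New component count: 1

Answer: 1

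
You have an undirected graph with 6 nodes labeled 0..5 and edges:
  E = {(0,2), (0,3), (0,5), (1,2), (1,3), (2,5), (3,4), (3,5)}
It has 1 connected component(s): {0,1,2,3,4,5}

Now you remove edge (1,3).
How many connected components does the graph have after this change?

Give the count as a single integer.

Initial component count: 1
Remove (1,3): not a bridge. Count unchanged: 1.
  After removal, components: {0,1,2,3,4,5}
New component count: 1

Answer: 1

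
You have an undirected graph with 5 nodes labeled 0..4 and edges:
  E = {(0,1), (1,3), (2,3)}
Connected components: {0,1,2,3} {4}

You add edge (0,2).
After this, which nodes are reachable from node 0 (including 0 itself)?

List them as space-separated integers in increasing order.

Answer: 0 1 2 3

Derivation:
Before: nodes reachable from 0: {0,1,2,3}
Adding (0,2): both endpoints already in same component. Reachability from 0 unchanged.
After: nodes reachable from 0: {0,1,2,3}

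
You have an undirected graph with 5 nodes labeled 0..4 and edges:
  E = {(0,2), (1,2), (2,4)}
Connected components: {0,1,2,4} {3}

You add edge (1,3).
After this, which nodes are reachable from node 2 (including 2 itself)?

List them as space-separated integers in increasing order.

Answer: 0 1 2 3 4

Derivation:
Before: nodes reachable from 2: {0,1,2,4}
Adding (1,3): merges 2's component with another. Reachability grows.
After: nodes reachable from 2: {0,1,2,3,4}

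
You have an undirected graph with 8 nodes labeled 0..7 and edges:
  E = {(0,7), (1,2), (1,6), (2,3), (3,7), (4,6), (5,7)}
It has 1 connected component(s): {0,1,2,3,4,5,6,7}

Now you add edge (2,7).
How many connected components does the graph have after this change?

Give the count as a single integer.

Answer: 1

Derivation:
Initial component count: 1
Add (2,7): endpoints already in same component. Count unchanged: 1.
New component count: 1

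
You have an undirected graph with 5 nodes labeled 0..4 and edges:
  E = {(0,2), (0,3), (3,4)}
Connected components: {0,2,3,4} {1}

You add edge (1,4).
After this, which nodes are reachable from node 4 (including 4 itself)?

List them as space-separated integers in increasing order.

Answer: 0 1 2 3 4

Derivation:
Before: nodes reachable from 4: {0,2,3,4}
Adding (1,4): merges 4's component with another. Reachability grows.
After: nodes reachable from 4: {0,1,2,3,4}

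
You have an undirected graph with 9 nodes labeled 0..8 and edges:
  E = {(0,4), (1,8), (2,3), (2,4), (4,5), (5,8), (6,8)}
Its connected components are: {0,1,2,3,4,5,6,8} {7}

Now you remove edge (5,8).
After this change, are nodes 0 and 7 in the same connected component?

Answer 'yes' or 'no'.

Initial components: {0,1,2,3,4,5,6,8} {7}
Removing edge (5,8): it was a bridge — component count 2 -> 3.
New components: {0,2,3,4,5} {1,6,8} {7}
Are 0 and 7 in the same component? no

Answer: no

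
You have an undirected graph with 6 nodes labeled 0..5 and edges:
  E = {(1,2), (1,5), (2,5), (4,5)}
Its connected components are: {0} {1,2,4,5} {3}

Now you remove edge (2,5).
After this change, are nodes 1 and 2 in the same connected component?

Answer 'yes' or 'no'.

Answer: yes

Derivation:
Initial components: {0} {1,2,4,5} {3}
Removing edge (2,5): not a bridge — component count unchanged at 3.
New components: {0} {1,2,4,5} {3}
Are 1 and 2 in the same component? yes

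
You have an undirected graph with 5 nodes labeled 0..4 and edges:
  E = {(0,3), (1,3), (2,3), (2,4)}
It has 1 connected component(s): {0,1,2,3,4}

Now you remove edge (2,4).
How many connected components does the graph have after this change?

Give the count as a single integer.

Answer: 2

Derivation:
Initial component count: 1
Remove (2,4): it was a bridge. Count increases: 1 -> 2.
  After removal, components: {0,1,2,3} {4}
New component count: 2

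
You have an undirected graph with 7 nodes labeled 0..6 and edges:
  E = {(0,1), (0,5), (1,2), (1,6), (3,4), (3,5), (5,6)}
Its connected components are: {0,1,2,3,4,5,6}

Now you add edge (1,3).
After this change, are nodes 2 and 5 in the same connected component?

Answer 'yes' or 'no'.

Initial components: {0,1,2,3,4,5,6}
Adding edge (1,3): both already in same component {0,1,2,3,4,5,6}. No change.
New components: {0,1,2,3,4,5,6}
Are 2 and 5 in the same component? yes

Answer: yes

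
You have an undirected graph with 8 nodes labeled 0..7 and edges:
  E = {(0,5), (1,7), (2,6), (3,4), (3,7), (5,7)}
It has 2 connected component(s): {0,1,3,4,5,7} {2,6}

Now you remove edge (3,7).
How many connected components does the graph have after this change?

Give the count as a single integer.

Initial component count: 2
Remove (3,7): it was a bridge. Count increases: 2 -> 3.
  After removal, components: {0,1,5,7} {2,6} {3,4}
New component count: 3

Answer: 3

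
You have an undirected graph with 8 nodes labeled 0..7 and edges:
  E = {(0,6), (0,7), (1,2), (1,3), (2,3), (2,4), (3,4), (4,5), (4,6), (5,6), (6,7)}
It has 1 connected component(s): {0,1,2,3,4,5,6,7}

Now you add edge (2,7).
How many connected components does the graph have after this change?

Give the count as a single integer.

Initial component count: 1
Add (2,7): endpoints already in same component. Count unchanged: 1.
New component count: 1

Answer: 1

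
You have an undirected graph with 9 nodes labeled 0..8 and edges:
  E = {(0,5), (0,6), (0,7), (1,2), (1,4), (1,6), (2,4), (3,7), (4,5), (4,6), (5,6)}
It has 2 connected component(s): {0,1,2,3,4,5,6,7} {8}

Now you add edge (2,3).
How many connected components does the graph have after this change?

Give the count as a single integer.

Answer: 2

Derivation:
Initial component count: 2
Add (2,3): endpoints already in same component. Count unchanged: 2.
New component count: 2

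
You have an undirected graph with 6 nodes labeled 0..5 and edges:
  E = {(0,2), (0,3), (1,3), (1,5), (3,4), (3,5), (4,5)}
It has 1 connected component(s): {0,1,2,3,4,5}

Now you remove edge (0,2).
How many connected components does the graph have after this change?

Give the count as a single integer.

Answer: 2

Derivation:
Initial component count: 1
Remove (0,2): it was a bridge. Count increases: 1 -> 2.
  After removal, components: {0,1,3,4,5} {2}
New component count: 2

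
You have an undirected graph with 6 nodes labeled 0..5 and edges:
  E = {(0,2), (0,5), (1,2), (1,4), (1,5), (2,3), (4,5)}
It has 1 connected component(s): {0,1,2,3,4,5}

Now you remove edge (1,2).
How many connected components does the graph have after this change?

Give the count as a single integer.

Initial component count: 1
Remove (1,2): not a bridge. Count unchanged: 1.
  After removal, components: {0,1,2,3,4,5}
New component count: 1

Answer: 1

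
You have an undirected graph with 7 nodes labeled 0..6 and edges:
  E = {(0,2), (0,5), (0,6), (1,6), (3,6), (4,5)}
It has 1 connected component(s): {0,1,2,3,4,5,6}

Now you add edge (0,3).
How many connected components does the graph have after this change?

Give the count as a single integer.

Initial component count: 1
Add (0,3): endpoints already in same component. Count unchanged: 1.
New component count: 1

Answer: 1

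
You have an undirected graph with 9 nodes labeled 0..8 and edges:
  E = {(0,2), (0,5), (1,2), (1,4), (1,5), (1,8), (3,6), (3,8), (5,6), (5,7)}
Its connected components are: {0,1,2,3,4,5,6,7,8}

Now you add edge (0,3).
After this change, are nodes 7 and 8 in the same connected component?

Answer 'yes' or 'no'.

Initial components: {0,1,2,3,4,5,6,7,8}
Adding edge (0,3): both already in same component {0,1,2,3,4,5,6,7,8}. No change.
New components: {0,1,2,3,4,5,6,7,8}
Are 7 and 8 in the same component? yes

Answer: yes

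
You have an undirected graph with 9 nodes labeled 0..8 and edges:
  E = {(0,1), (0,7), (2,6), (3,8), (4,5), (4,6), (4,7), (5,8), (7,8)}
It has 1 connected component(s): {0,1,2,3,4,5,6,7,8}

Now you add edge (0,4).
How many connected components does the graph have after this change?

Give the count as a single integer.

Initial component count: 1
Add (0,4): endpoints already in same component. Count unchanged: 1.
New component count: 1

Answer: 1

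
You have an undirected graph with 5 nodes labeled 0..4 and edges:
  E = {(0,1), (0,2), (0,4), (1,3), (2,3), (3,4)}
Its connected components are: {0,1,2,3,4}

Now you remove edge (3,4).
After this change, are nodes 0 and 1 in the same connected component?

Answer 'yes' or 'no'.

Answer: yes

Derivation:
Initial components: {0,1,2,3,4}
Removing edge (3,4): not a bridge — component count unchanged at 1.
New components: {0,1,2,3,4}
Are 0 and 1 in the same component? yes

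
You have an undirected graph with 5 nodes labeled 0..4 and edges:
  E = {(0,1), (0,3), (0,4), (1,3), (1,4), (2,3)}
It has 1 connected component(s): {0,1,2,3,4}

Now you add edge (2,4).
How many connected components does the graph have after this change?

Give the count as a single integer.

Answer: 1

Derivation:
Initial component count: 1
Add (2,4): endpoints already in same component. Count unchanged: 1.
New component count: 1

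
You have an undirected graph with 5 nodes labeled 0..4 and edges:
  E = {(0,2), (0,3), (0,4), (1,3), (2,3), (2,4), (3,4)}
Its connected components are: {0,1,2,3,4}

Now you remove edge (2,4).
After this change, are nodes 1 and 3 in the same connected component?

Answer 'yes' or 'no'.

Answer: yes

Derivation:
Initial components: {0,1,2,3,4}
Removing edge (2,4): not a bridge — component count unchanged at 1.
New components: {0,1,2,3,4}
Are 1 and 3 in the same component? yes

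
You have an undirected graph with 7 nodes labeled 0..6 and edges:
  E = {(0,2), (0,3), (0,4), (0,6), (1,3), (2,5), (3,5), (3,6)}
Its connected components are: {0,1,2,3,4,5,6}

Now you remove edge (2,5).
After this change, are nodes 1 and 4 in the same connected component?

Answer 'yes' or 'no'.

Answer: yes

Derivation:
Initial components: {0,1,2,3,4,5,6}
Removing edge (2,5): not a bridge — component count unchanged at 1.
New components: {0,1,2,3,4,5,6}
Are 1 and 4 in the same component? yes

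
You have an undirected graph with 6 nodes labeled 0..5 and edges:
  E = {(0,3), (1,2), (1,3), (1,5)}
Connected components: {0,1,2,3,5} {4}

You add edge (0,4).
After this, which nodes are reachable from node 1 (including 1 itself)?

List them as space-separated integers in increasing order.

Before: nodes reachable from 1: {0,1,2,3,5}
Adding (0,4): merges 1's component with another. Reachability grows.
After: nodes reachable from 1: {0,1,2,3,4,5}

Answer: 0 1 2 3 4 5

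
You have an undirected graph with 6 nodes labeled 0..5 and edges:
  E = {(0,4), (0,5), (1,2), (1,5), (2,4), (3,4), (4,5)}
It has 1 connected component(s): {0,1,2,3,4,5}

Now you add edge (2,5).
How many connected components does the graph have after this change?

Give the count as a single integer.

Answer: 1

Derivation:
Initial component count: 1
Add (2,5): endpoints already in same component. Count unchanged: 1.
New component count: 1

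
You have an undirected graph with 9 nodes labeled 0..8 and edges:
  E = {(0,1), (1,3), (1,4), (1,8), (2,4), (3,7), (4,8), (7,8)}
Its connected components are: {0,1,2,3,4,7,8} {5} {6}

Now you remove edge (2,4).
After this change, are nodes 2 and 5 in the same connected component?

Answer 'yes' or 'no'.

Initial components: {0,1,2,3,4,7,8} {5} {6}
Removing edge (2,4): it was a bridge — component count 3 -> 4.
New components: {0,1,3,4,7,8} {2} {5} {6}
Are 2 and 5 in the same component? no

Answer: no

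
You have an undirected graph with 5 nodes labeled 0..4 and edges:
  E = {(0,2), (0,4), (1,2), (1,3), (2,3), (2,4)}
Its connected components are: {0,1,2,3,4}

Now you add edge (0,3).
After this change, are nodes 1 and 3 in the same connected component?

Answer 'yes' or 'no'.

Initial components: {0,1,2,3,4}
Adding edge (0,3): both already in same component {0,1,2,3,4}. No change.
New components: {0,1,2,3,4}
Are 1 and 3 in the same component? yes

Answer: yes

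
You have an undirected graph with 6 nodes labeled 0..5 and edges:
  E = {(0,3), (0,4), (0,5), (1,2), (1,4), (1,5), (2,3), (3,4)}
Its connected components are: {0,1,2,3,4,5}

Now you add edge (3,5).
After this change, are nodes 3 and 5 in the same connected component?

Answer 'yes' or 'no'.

Initial components: {0,1,2,3,4,5}
Adding edge (3,5): both already in same component {0,1,2,3,4,5}. No change.
New components: {0,1,2,3,4,5}
Are 3 and 5 in the same component? yes

Answer: yes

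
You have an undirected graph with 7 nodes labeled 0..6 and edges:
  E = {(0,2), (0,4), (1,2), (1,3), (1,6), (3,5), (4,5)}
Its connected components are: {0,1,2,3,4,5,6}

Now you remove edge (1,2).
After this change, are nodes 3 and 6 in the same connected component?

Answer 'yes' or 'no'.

Initial components: {0,1,2,3,4,5,6}
Removing edge (1,2): not a bridge — component count unchanged at 1.
New components: {0,1,2,3,4,5,6}
Are 3 and 6 in the same component? yes

Answer: yes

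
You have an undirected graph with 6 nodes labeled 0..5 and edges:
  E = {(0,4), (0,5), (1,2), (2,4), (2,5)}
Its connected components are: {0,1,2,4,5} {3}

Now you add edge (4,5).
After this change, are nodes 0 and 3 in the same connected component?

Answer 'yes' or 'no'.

Initial components: {0,1,2,4,5} {3}
Adding edge (4,5): both already in same component {0,1,2,4,5}. No change.
New components: {0,1,2,4,5} {3}
Are 0 and 3 in the same component? no

Answer: no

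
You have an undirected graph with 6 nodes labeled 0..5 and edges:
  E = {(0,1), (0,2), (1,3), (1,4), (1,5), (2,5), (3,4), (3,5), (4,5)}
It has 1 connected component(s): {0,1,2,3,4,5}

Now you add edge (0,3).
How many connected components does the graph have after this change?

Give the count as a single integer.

Answer: 1

Derivation:
Initial component count: 1
Add (0,3): endpoints already in same component. Count unchanged: 1.
New component count: 1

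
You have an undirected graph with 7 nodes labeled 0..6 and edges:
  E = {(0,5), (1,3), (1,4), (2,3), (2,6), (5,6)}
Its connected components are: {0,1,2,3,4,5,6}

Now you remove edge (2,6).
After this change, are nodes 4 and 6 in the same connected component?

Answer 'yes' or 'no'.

Answer: no

Derivation:
Initial components: {0,1,2,3,4,5,6}
Removing edge (2,6): it was a bridge — component count 1 -> 2.
New components: {0,5,6} {1,2,3,4}
Are 4 and 6 in the same component? no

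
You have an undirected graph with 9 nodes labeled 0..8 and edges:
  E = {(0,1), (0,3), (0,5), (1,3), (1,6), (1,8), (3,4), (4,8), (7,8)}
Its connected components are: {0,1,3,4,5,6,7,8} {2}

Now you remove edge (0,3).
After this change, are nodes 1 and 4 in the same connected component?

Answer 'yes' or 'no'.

Answer: yes

Derivation:
Initial components: {0,1,3,4,5,6,7,8} {2}
Removing edge (0,3): not a bridge — component count unchanged at 2.
New components: {0,1,3,4,5,6,7,8} {2}
Are 1 and 4 in the same component? yes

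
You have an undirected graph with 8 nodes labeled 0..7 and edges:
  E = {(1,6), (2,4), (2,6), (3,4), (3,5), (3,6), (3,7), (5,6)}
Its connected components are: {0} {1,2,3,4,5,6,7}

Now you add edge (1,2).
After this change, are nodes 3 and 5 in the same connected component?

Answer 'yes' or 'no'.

Initial components: {0} {1,2,3,4,5,6,7}
Adding edge (1,2): both already in same component {1,2,3,4,5,6,7}. No change.
New components: {0} {1,2,3,4,5,6,7}
Are 3 and 5 in the same component? yes

Answer: yes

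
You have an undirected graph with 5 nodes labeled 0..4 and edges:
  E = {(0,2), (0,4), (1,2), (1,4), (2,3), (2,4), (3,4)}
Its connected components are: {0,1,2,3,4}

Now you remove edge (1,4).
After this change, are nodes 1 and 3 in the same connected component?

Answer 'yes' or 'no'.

Initial components: {0,1,2,3,4}
Removing edge (1,4): not a bridge — component count unchanged at 1.
New components: {0,1,2,3,4}
Are 1 and 3 in the same component? yes

Answer: yes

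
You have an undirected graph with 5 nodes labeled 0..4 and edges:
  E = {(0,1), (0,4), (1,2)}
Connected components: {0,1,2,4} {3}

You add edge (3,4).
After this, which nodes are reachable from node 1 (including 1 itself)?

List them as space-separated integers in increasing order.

Before: nodes reachable from 1: {0,1,2,4}
Adding (3,4): merges 1's component with another. Reachability grows.
After: nodes reachable from 1: {0,1,2,3,4}

Answer: 0 1 2 3 4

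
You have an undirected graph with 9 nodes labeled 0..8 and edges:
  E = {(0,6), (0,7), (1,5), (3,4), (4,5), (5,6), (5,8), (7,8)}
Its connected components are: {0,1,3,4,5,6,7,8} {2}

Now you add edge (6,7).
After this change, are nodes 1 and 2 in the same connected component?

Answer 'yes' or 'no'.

Initial components: {0,1,3,4,5,6,7,8} {2}
Adding edge (6,7): both already in same component {0,1,3,4,5,6,7,8}. No change.
New components: {0,1,3,4,5,6,7,8} {2}
Are 1 and 2 in the same component? no

Answer: no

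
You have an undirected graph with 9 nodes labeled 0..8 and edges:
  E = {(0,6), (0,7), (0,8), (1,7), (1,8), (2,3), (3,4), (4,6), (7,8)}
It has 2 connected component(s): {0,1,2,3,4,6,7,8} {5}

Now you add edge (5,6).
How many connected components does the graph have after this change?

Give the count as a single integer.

Initial component count: 2
Add (5,6): merges two components. Count decreases: 2 -> 1.
New component count: 1

Answer: 1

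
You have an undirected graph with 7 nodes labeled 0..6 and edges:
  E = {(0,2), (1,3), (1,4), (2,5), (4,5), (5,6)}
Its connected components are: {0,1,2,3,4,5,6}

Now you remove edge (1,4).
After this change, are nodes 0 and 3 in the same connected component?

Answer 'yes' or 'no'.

Answer: no

Derivation:
Initial components: {0,1,2,3,4,5,6}
Removing edge (1,4): it was a bridge — component count 1 -> 2.
New components: {0,2,4,5,6} {1,3}
Are 0 and 3 in the same component? no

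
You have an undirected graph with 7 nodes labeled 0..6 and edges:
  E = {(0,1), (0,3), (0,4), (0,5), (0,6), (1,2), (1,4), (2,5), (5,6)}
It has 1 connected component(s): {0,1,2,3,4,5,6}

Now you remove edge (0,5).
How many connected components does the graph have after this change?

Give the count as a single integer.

Answer: 1

Derivation:
Initial component count: 1
Remove (0,5): not a bridge. Count unchanged: 1.
  After removal, components: {0,1,2,3,4,5,6}
New component count: 1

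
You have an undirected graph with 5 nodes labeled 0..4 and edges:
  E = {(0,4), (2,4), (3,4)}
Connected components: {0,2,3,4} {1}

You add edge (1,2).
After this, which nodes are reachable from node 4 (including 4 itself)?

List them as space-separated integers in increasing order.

Answer: 0 1 2 3 4

Derivation:
Before: nodes reachable from 4: {0,2,3,4}
Adding (1,2): merges 4's component with another. Reachability grows.
After: nodes reachable from 4: {0,1,2,3,4}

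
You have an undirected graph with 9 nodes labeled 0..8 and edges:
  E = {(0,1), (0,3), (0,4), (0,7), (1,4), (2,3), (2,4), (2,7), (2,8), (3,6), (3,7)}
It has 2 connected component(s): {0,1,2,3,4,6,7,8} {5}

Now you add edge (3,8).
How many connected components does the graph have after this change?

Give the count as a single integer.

Initial component count: 2
Add (3,8): endpoints already in same component. Count unchanged: 2.
New component count: 2

Answer: 2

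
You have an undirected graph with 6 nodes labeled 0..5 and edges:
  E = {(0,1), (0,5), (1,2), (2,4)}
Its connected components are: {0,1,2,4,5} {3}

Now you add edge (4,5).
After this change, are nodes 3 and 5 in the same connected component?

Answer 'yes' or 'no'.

Answer: no

Derivation:
Initial components: {0,1,2,4,5} {3}
Adding edge (4,5): both already in same component {0,1,2,4,5}. No change.
New components: {0,1,2,4,5} {3}
Are 3 and 5 in the same component? no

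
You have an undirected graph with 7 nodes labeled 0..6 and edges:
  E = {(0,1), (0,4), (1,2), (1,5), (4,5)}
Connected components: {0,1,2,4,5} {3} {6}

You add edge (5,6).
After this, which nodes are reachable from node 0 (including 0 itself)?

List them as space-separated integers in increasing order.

Before: nodes reachable from 0: {0,1,2,4,5}
Adding (5,6): merges 0's component with another. Reachability grows.
After: nodes reachable from 0: {0,1,2,4,5,6}

Answer: 0 1 2 4 5 6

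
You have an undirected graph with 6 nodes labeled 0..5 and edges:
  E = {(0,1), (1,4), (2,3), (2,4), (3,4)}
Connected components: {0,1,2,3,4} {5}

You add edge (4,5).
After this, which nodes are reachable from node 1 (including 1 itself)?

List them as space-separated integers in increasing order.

Before: nodes reachable from 1: {0,1,2,3,4}
Adding (4,5): merges 1's component with another. Reachability grows.
After: nodes reachable from 1: {0,1,2,3,4,5}

Answer: 0 1 2 3 4 5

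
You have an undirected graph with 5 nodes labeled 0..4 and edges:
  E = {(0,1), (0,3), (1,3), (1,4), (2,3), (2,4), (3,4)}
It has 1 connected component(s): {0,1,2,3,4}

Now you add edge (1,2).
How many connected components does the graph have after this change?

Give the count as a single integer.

Initial component count: 1
Add (1,2): endpoints already in same component. Count unchanged: 1.
New component count: 1

Answer: 1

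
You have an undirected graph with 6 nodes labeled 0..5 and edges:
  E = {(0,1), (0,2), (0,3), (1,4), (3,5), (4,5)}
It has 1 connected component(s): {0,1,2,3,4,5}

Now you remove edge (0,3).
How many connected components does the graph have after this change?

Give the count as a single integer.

Initial component count: 1
Remove (0,3): not a bridge. Count unchanged: 1.
  After removal, components: {0,1,2,3,4,5}
New component count: 1

Answer: 1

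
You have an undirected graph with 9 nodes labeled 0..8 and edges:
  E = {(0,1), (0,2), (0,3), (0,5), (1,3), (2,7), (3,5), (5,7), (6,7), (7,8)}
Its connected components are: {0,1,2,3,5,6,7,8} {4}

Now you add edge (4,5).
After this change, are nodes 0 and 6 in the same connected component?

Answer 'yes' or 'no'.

Initial components: {0,1,2,3,5,6,7,8} {4}
Adding edge (4,5): merges {4} and {0,1,2,3,5,6,7,8}.
New components: {0,1,2,3,4,5,6,7,8}
Are 0 and 6 in the same component? yes

Answer: yes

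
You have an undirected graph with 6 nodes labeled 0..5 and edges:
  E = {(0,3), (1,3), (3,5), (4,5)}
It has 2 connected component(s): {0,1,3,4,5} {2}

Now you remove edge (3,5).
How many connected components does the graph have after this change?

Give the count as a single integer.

Answer: 3

Derivation:
Initial component count: 2
Remove (3,5): it was a bridge. Count increases: 2 -> 3.
  After removal, components: {0,1,3} {2} {4,5}
New component count: 3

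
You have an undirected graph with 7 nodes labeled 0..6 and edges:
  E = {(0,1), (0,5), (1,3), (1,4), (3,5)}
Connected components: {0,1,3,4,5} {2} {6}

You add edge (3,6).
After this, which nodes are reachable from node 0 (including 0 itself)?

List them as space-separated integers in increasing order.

Answer: 0 1 3 4 5 6

Derivation:
Before: nodes reachable from 0: {0,1,3,4,5}
Adding (3,6): merges 0's component with another. Reachability grows.
After: nodes reachable from 0: {0,1,3,4,5,6}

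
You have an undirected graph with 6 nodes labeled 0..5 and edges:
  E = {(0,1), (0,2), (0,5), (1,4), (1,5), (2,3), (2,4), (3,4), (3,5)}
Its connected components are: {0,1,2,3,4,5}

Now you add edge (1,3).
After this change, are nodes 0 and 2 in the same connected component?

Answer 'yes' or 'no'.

Answer: yes

Derivation:
Initial components: {0,1,2,3,4,5}
Adding edge (1,3): both already in same component {0,1,2,3,4,5}. No change.
New components: {0,1,2,3,4,5}
Are 0 and 2 in the same component? yes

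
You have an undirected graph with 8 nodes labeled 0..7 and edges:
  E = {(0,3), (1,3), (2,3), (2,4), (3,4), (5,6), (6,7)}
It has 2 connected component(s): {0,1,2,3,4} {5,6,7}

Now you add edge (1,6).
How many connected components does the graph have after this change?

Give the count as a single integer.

Answer: 1

Derivation:
Initial component count: 2
Add (1,6): merges two components. Count decreases: 2 -> 1.
New component count: 1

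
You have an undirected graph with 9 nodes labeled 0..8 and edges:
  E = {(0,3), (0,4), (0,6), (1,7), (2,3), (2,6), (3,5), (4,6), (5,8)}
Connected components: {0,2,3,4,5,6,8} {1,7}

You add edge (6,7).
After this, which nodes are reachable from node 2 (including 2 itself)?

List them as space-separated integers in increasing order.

Before: nodes reachable from 2: {0,2,3,4,5,6,8}
Adding (6,7): merges 2's component with another. Reachability grows.
After: nodes reachable from 2: {0,1,2,3,4,5,6,7,8}

Answer: 0 1 2 3 4 5 6 7 8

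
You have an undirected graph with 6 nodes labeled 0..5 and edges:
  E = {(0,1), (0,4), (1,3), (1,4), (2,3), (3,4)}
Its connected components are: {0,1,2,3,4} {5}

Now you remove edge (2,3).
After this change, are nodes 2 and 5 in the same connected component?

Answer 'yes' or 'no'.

Initial components: {0,1,2,3,4} {5}
Removing edge (2,3): it was a bridge — component count 2 -> 3.
New components: {0,1,3,4} {2} {5}
Are 2 and 5 in the same component? no

Answer: no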